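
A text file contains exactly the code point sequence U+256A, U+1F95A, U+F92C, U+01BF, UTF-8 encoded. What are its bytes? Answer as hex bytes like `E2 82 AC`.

U+256A: 3-byte form → E2 95 AA.
U+1F95A: 4-byte form → F0 9F A5 9A.
U+F92C: 3-byte form → EF A4 AC.
U+01BF: 2-byte form → C6 BF.
Concatenated (12 bytes): E2 95 AA F0 9F A5 9A EF A4 AC C6 BF.

E2 95 AA F0 9F A5 9A EF A4 AC C6 BF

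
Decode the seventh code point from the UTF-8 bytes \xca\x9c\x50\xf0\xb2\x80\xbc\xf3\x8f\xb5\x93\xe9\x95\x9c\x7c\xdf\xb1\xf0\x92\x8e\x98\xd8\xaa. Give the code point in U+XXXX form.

Offset 0: leading byte 0xCA = 11001010 → 2-byte char #1 = CA 9C.
Offset 2: leading byte 0x50 = 01010000 → 1-byte char #2 = 50.
Offset 3: leading byte 0xF0 = 11110000 → 4-byte char #3 = F0 B2 80 BC.
Offset 7: leading byte 0xF3 = 11110011 → 4-byte char #4 = F3 8F B5 93.
Offset 11: leading byte 0xE9 = 11101001 → 3-byte char #5 = E9 95 9C.
Offset 14: leading byte 0x7C = 01111100 → 1-byte char #6 = 7C.
Offset 15: leading byte 0xDF = 11011111 → 2-byte char #7 = DF B1.
Leading byte 0xDF = 11011111 matches 110xxxxx → 2-byte sequence.
Byte 1: 0xDF = 11011111, payload 11111 (5 bits).
Byte 2: 0xB1 = 10110001 (10xxxxxx ✓), payload 110001.
Concatenate: 11111110001 = 0x7F1 (11 bits → U+07F1).

U+07F1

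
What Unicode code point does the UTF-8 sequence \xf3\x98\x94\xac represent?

U+D852C

Leading byte 0xF3 = 11110011 matches 11110xxx → 4-byte sequence.
Byte 1: 0xF3 = 11110011, payload 011 (3 bits).
Byte 2: 0x98 = 10011000 (10xxxxxx ✓), payload 011000.
Byte 3: 0x94 = 10010100 (10xxxxxx ✓), payload 010100.
Byte 4: 0xAC = 10101100 (10xxxxxx ✓), payload 101100.
Concatenate: 011011000010100101100 = 0xD852C (21 bits → U+D852C).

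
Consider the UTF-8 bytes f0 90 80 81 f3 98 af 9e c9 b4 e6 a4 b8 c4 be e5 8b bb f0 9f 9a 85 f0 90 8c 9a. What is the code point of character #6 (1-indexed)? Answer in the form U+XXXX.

Offset 0: leading byte 0xF0 = 11110000 → 4-byte char #1 = F0 90 80 81.
Offset 4: leading byte 0xF3 = 11110011 → 4-byte char #2 = F3 98 AF 9E.
Offset 8: leading byte 0xC9 = 11001001 → 2-byte char #3 = C9 B4.
Offset 10: leading byte 0xE6 = 11100110 → 3-byte char #4 = E6 A4 B8.
Offset 13: leading byte 0xC4 = 11000100 → 2-byte char #5 = C4 BE.
Offset 15: leading byte 0xE5 = 11100101 → 3-byte char #6 = E5 8B BB.
Leading byte 0xE5 = 11100101 matches 1110xxxx → 3-byte sequence.
Byte 1: 0xE5 = 11100101, payload 0101 (4 bits).
Byte 2: 0x8B = 10001011 (10xxxxxx ✓), payload 001011.
Byte 3: 0xBB = 10111011 (10xxxxxx ✓), payload 111011.
Concatenate: 0101001011111011 = 0x52FB (16 bits → U+52FB).

U+52FB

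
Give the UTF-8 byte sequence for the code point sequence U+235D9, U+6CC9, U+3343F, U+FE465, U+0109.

U+235D9: 4-byte form → F0 A3 97 99.
U+6CC9: 3-byte form → E6 B3 89.
U+3343F: 4-byte form → F0 B3 90 BF.
U+FE465: 4-byte form → F3 BE 91 A5.
U+0109: 2-byte form → C4 89.
Concatenated (17 bytes): F0 A3 97 99 E6 B3 89 F0 B3 90 BF F3 BE 91 A5 C4 89.

F0 A3 97 99 E6 B3 89 F0 B3 90 BF F3 BE 91 A5 C4 89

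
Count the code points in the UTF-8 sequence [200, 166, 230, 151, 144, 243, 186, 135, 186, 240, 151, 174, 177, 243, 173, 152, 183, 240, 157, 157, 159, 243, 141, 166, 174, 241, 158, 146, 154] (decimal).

8

Byte at offset 0: 0xC8 = 11001000 → 2-byte char (#1). Advance 2.
Byte at offset 2: 0xE6 = 11100110 → 3-byte char (#2). Advance 3.
Byte at offset 5: 0xF3 = 11110011 → 4-byte char (#3). Advance 4.
Byte at offset 9: 0xF0 = 11110000 → 4-byte char (#4). Advance 4.
Byte at offset 13: 0xF3 = 11110011 → 4-byte char (#5). Advance 4.
Byte at offset 17: 0xF0 = 11110000 → 4-byte char (#6). Advance 4.
Byte at offset 21: 0xF3 = 11110011 → 4-byte char (#7). Advance 4.
Byte at offset 25: 0xF1 = 11110001 → 4-byte char (#8). Advance 4.
Reached end at offset 29 after 8 code points.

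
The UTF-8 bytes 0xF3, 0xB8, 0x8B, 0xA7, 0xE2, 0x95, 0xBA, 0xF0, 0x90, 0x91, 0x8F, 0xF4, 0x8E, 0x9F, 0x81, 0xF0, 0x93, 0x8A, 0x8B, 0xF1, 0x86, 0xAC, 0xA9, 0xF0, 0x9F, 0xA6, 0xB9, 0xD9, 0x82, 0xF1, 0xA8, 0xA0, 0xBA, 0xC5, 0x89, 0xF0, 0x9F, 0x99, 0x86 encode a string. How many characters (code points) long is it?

11

Byte at offset 0: 0xF3 = 11110011 → 4-byte char (#1). Advance 4.
Byte at offset 4: 0xE2 = 11100010 → 3-byte char (#2). Advance 3.
Byte at offset 7: 0xF0 = 11110000 → 4-byte char (#3). Advance 4.
Byte at offset 11: 0xF4 = 11110100 → 4-byte char (#4). Advance 4.
Byte at offset 15: 0xF0 = 11110000 → 4-byte char (#5). Advance 4.
Byte at offset 19: 0xF1 = 11110001 → 4-byte char (#6). Advance 4.
Byte at offset 23: 0xF0 = 11110000 → 4-byte char (#7). Advance 4.
Byte at offset 27: 0xD9 = 11011001 → 2-byte char (#8). Advance 2.
Byte at offset 29: 0xF1 = 11110001 → 4-byte char (#9). Advance 4.
Byte at offset 33: 0xC5 = 11000101 → 2-byte char (#10). Advance 2.
Byte at offset 35: 0xF0 = 11110000 → 4-byte char (#11). Advance 4.
Reached end at offset 39 after 11 code points.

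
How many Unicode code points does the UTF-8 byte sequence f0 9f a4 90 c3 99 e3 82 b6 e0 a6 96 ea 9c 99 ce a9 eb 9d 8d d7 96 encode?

8

Byte at offset 0: 0xF0 = 11110000 → 4-byte char (#1). Advance 4.
Byte at offset 4: 0xC3 = 11000011 → 2-byte char (#2). Advance 2.
Byte at offset 6: 0xE3 = 11100011 → 3-byte char (#3). Advance 3.
Byte at offset 9: 0xE0 = 11100000 → 3-byte char (#4). Advance 3.
Byte at offset 12: 0xEA = 11101010 → 3-byte char (#5). Advance 3.
Byte at offset 15: 0xCE = 11001110 → 2-byte char (#6). Advance 2.
Byte at offset 17: 0xEB = 11101011 → 3-byte char (#7). Advance 3.
Byte at offset 20: 0xD7 = 11010111 → 2-byte char (#8). Advance 2.
Reached end at offset 22 after 8 code points.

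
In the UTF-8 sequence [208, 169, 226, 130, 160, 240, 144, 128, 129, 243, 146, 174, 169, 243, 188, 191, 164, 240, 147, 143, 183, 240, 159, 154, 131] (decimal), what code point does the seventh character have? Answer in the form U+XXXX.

U+1F683

Offset 0: leading byte 0xD0 = 11010000 → 2-byte char #1 = D0 A9.
Offset 2: leading byte 0xE2 = 11100010 → 3-byte char #2 = E2 82 A0.
Offset 5: leading byte 0xF0 = 11110000 → 4-byte char #3 = F0 90 80 81.
Offset 9: leading byte 0xF3 = 11110011 → 4-byte char #4 = F3 92 AE A9.
Offset 13: leading byte 0xF3 = 11110011 → 4-byte char #5 = F3 BC BF A4.
Offset 17: leading byte 0xF0 = 11110000 → 4-byte char #6 = F0 93 8F B7.
Offset 21: leading byte 0xF0 = 11110000 → 4-byte char #7 = F0 9F 9A 83.
Leading byte 0xF0 = 11110000 matches 11110xxx → 4-byte sequence.
Byte 1: 0xF0 = 11110000, payload 000 (3 bits).
Byte 2: 0x9F = 10011111 (10xxxxxx ✓), payload 011111.
Byte 3: 0x9A = 10011010 (10xxxxxx ✓), payload 011010.
Byte 4: 0x83 = 10000011 (10xxxxxx ✓), payload 000011.
Concatenate: 000011111011010000011 = 0x1F683 (21 bits → U+1F683).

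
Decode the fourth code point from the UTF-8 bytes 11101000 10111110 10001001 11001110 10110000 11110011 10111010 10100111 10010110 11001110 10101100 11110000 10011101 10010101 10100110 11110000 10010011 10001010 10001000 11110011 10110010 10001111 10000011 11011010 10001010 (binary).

Offset 0: leading byte 0xE8 = 11101000 → 3-byte char #1 = E8 BE 89.
Offset 3: leading byte 0xCE = 11001110 → 2-byte char #2 = CE B0.
Offset 5: leading byte 0xF3 = 11110011 → 4-byte char #3 = F3 BA A7 96.
Offset 9: leading byte 0xCE = 11001110 → 2-byte char #4 = CE AC.
Leading byte 0xCE = 11001110 matches 110xxxxx → 2-byte sequence.
Byte 1: 0xCE = 11001110, payload 01110 (5 bits).
Byte 2: 0xAC = 10101100 (10xxxxxx ✓), payload 101100.
Concatenate: 01110101100 = 0x3AC (11 bits → U+03AC).

U+03AC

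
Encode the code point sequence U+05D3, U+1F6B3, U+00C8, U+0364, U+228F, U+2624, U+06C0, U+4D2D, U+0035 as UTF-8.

D7 93 F0 9F 9A B3 C3 88 CD A4 E2 8A 8F E2 98 A4 DB 80 E4 B4 AD 35

U+05D3: 2-byte form → D7 93.
U+1F6B3: 4-byte form → F0 9F 9A B3.
U+00C8: 2-byte form → C3 88.
U+0364: 2-byte form → CD A4.
U+228F: 3-byte form → E2 8A 8F.
U+2624: 3-byte form → E2 98 A4.
U+06C0: 2-byte form → DB 80.
U+4D2D: 3-byte form → E4 B4 AD.
U+0035: 1-byte form → 35.
Concatenated (22 bytes): D7 93 F0 9F 9A B3 C3 88 CD A4 E2 8A 8F E2 98 A4 DB 80 E4 B4 AD 35.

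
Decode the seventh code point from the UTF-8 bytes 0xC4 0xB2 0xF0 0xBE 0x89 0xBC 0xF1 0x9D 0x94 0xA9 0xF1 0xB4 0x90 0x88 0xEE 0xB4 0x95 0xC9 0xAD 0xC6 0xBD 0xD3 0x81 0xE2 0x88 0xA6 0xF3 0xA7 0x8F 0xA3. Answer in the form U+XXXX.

U+01BD

Offset 0: leading byte 0xC4 = 11000100 → 2-byte char #1 = C4 B2.
Offset 2: leading byte 0xF0 = 11110000 → 4-byte char #2 = F0 BE 89 BC.
Offset 6: leading byte 0xF1 = 11110001 → 4-byte char #3 = F1 9D 94 A9.
Offset 10: leading byte 0xF1 = 11110001 → 4-byte char #4 = F1 B4 90 88.
Offset 14: leading byte 0xEE = 11101110 → 3-byte char #5 = EE B4 95.
Offset 17: leading byte 0xC9 = 11001001 → 2-byte char #6 = C9 AD.
Offset 19: leading byte 0xC6 = 11000110 → 2-byte char #7 = C6 BD.
Leading byte 0xC6 = 11000110 matches 110xxxxx → 2-byte sequence.
Byte 1: 0xC6 = 11000110, payload 00110 (5 bits).
Byte 2: 0xBD = 10111101 (10xxxxxx ✓), payload 111101.
Concatenate: 00110111101 = 0x1BD (11 bits → U+01BD).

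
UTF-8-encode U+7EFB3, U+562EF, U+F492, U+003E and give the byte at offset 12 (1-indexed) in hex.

0x3E

1-indexed offset 12 is 0-indexed offset 11.
U+7EFB3 → 4-byte form F1 BE BE B3 at offsets 0–3.
U+562EF → 4-byte form F1 96 8B AF at offsets 4–7.
U+F492 → 3-byte form EF 92 92 at offsets 8–10.
U+003E → 1-byte form 3E at offsets 11–11.
Offset 11 falls in char 4's range; it's byte 1 of 3E = 0x3E.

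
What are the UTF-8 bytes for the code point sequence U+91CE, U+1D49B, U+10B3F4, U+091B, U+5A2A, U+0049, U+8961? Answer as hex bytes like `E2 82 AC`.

E9 87 8E F0 9D 92 9B F4 8B 8F B4 E0 A4 9B E5 A8 AA 49 E8 A5 A1

U+91CE: 3-byte form → E9 87 8E.
U+1D49B: 4-byte form → F0 9D 92 9B.
U+10B3F4: 4-byte form → F4 8B 8F B4.
U+091B: 3-byte form → E0 A4 9B.
U+5A2A: 3-byte form → E5 A8 AA.
U+0049: 1-byte form → 49.
U+8961: 3-byte form → E8 A5 A1.
Concatenated (21 bytes): E9 87 8E F0 9D 92 9B F4 8B 8F B4 E0 A4 9B E5 A8 AA 49 E8 A5 A1.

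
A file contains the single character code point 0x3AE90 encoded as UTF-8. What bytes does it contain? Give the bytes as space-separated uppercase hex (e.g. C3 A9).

F0 BA BA 90

U+3AE90 = 0x3AE90 = 241296 decimal. In range U+10000–U+10FFFF → 4-byte form: 11110xxx 10xxxxxx 10xxxxxx 10xxxxxx.
Binary (21 bits): 000111010111010010000.
Split 3+6+6+6: 000 | 111010 | 111010 | 010000.
Byte 1: 11110000 = 0xF0.
Byte 2: 10111010 = 0xBA.
Byte 3: 10111010 = 0xBA.
Byte 4: 10010000 = 0x90.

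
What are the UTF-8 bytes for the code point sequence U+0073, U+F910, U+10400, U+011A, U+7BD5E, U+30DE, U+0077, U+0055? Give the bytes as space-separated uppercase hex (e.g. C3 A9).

U+0073: 1-byte form → 73.
U+F910: 3-byte form → EF A4 90.
U+10400: 4-byte form → F0 90 90 80.
U+011A: 2-byte form → C4 9A.
U+7BD5E: 4-byte form → F1 BB B5 9E.
U+30DE: 3-byte form → E3 83 9E.
U+0077: 1-byte form → 77.
U+0055: 1-byte form → 55.
Concatenated (19 bytes): 73 EF A4 90 F0 90 90 80 C4 9A F1 BB B5 9E E3 83 9E 77 55.

73 EF A4 90 F0 90 90 80 C4 9A F1 BB B5 9E E3 83 9E 77 55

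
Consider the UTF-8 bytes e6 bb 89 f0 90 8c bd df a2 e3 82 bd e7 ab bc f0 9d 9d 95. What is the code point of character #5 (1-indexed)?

Offset 0: leading byte 0xE6 = 11100110 → 3-byte char #1 = E6 BB 89.
Offset 3: leading byte 0xF0 = 11110000 → 4-byte char #2 = F0 90 8C BD.
Offset 7: leading byte 0xDF = 11011111 → 2-byte char #3 = DF A2.
Offset 9: leading byte 0xE3 = 11100011 → 3-byte char #4 = E3 82 BD.
Offset 12: leading byte 0xE7 = 11100111 → 3-byte char #5 = E7 AB BC.
Leading byte 0xE7 = 11100111 matches 1110xxxx → 3-byte sequence.
Byte 1: 0xE7 = 11100111, payload 0111 (4 bits).
Byte 2: 0xAB = 10101011 (10xxxxxx ✓), payload 101011.
Byte 3: 0xBC = 10111100 (10xxxxxx ✓), payload 111100.
Concatenate: 0111101011111100 = 0x7AFC (16 bits → U+7AFC).

U+7AFC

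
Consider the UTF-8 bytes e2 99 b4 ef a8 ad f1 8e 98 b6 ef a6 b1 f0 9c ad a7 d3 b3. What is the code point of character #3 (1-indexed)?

Offset 0: leading byte 0xE2 = 11100010 → 3-byte char #1 = E2 99 B4.
Offset 3: leading byte 0xEF = 11101111 → 3-byte char #2 = EF A8 AD.
Offset 6: leading byte 0xF1 = 11110001 → 4-byte char #3 = F1 8E 98 B6.
Leading byte 0xF1 = 11110001 matches 11110xxx → 4-byte sequence.
Byte 1: 0xF1 = 11110001, payload 001 (3 bits).
Byte 2: 0x8E = 10001110 (10xxxxxx ✓), payload 001110.
Byte 3: 0x98 = 10011000 (10xxxxxx ✓), payload 011000.
Byte 4: 0xB6 = 10110110 (10xxxxxx ✓), payload 110110.
Concatenate: 001001110011000110110 = 0x4E636 (21 bits → U+4E636).

U+4E636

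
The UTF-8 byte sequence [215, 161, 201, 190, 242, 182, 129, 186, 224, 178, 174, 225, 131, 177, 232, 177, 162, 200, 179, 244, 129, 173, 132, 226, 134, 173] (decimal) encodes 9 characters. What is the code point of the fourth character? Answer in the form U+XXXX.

Offset 0: leading byte 0xD7 = 11010111 → 2-byte char #1 = D7 A1.
Offset 2: leading byte 0xC9 = 11001001 → 2-byte char #2 = C9 BE.
Offset 4: leading byte 0xF2 = 11110010 → 4-byte char #3 = F2 B6 81 BA.
Offset 8: leading byte 0xE0 = 11100000 → 3-byte char #4 = E0 B2 AE.
Leading byte 0xE0 = 11100000 matches 1110xxxx → 3-byte sequence.
Byte 1: 0xE0 = 11100000, payload 0000 (4 bits).
Byte 2: 0xB2 = 10110010 (10xxxxxx ✓), payload 110010.
Byte 3: 0xAE = 10101110 (10xxxxxx ✓), payload 101110.
Concatenate: 0000110010101110 = 0xCAE (16 bits → U+0CAE).

U+0CAE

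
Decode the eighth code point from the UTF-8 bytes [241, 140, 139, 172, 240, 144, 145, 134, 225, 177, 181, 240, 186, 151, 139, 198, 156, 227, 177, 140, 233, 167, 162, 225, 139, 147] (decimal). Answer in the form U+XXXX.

U+12D3

Offset 0: leading byte 0xF1 = 11110001 → 4-byte char #1 = F1 8C 8B AC.
Offset 4: leading byte 0xF0 = 11110000 → 4-byte char #2 = F0 90 91 86.
Offset 8: leading byte 0xE1 = 11100001 → 3-byte char #3 = E1 B1 B5.
Offset 11: leading byte 0xF0 = 11110000 → 4-byte char #4 = F0 BA 97 8B.
Offset 15: leading byte 0xC6 = 11000110 → 2-byte char #5 = C6 9C.
Offset 17: leading byte 0xE3 = 11100011 → 3-byte char #6 = E3 B1 8C.
Offset 20: leading byte 0xE9 = 11101001 → 3-byte char #7 = E9 A7 A2.
Offset 23: leading byte 0xE1 = 11100001 → 3-byte char #8 = E1 8B 93.
Leading byte 0xE1 = 11100001 matches 1110xxxx → 3-byte sequence.
Byte 1: 0xE1 = 11100001, payload 0001 (4 bits).
Byte 2: 0x8B = 10001011 (10xxxxxx ✓), payload 001011.
Byte 3: 0x93 = 10010011 (10xxxxxx ✓), payload 010011.
Concatenate: 0001001011010011 = 0x12D3 (16 bits → U+12D3).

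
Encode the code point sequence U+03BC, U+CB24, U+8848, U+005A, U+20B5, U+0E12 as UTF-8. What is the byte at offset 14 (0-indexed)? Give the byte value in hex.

0x92

U+03BC → 2-byte form CE BC at offsets 0–1.
U+CB24 → 3-byte form EC AC A4 at offsets 2–4.
U+8848 → 3-byte form E8 A1 88 at offsets 5–7.
U+005A → 1-byte form 5A at offsets 8–8.
U+20B5 → 3-byte form E2 82 B5 at offsets 9–11.
U+0E12 → 3-byte form E0 B8 92 at offsets 12–14.
Offset 14 falls in char 6's range; it's byte 3 of E0 B8 92 = 0x92.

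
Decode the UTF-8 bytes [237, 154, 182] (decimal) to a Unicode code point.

Leading byte 0xED = 11101101 matches 1110xxxx → 3-byte sequence.
Byte 1: 0xED = 11101101, payload 1101 (4 bits).
Byte 2: 0x9A = 10011010 (10xxxxxx ✓), payload 011010.
Byte 3: 0xB6 = 10110110 (10xxxxxx ✓), payload 110110.
Concatenate: 1101011010110110 = 0xD6B6 (16 bits → U+D6B6).

U+D6B6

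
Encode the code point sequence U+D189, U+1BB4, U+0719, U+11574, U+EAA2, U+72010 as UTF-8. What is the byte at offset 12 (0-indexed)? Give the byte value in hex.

U+D189 → 3-byte form ED 86 89 at offsets 0–2.
U+1BB4 → 3-byte form E1 AE B4 at offsets 3–5.
U+0719 → 2-byte form DC 99 at offsets 6–7.
U+11574 → 4-byte form F0 91 95 B4 at offsets 8–11.
U+EAA2 → 3-byte form EE AA A2 at offsets 12–14.
Offset 12 falls in char 5's range; it's byte 1 of EE AA A2 = 0xEE.

0xEE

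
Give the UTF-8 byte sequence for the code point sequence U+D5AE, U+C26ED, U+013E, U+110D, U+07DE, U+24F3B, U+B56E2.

U+D5AE: 3-byte form → ED 96 AE.
U+C26ED: 4-byte form → F3 82 9B AD.
U+013E: 2-byte form → C4 BE.
U+110D: 3-byte form → E1 84 8D.
U+07DE: 2-byte form → DF 9E.
U+24F3B: 4-byte form → F0 A4 BC BB.
U+B56E2: 4-byte form → F2 B5 9B A2.
Concatenated (22 bytes): ED 96 AE F3 82 9B AD C4 BE E1 84 8D DF 9E F0 A4 BC BB F2 B5 9B A2.

ED 96 AE F3 82 9B AD C4 BE E1 84 8D DF 9E F0 A4 BC BB F2 B5 9B A2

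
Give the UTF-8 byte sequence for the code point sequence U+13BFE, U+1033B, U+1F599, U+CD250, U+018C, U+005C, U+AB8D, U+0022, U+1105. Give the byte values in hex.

F0 93 AF BE F0 90 8C BB F0 9F 96 99 F3 8D 89 90 C6 8C 5C EA AE 8D 22 E1 84 85

U+13BFE: 4-byte form → F0 93 AF BE.
U+1033B: 4-byte form → F0 90 8C BB.
U+1F599: 4-byte form → F0 9F 96 99.
U+CD250: 4-byte form → F3 8D 89 90.
U+018C: 2-byte form → C6 8C.
U+005C: 1-byte form → 5C.
U+AB8D: 3-byte form → EA AE 8D.
U+0022: 1-byte form → 22.
U+1105: 3-byte form → E1 84 85.
Concatenated (26 bytes): F0 93 AF BE F0 90 8C BB F0 9F 96 99 F3 8D 89 90 C6 8C 5C EA AE 8D 22 E1 84 85.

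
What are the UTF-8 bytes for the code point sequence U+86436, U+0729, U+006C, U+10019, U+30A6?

F2 86 90 B6 DC A9 6C F0 90 80 99 E3 82 A6

U+86436: 4-byte form → F2 86 90 B6.
U+0729: 2-byte form → DC A9.
U+006C: 1-byte form → 6C.
U+10019: 4-byte form → F0 90 80 99.
U+30A6: 3-byte form → E3 82 A6.
Concatenated (14 bytes): F2 86 90 B6 DC A9 6C F0 90 80 99 E3 82 A6.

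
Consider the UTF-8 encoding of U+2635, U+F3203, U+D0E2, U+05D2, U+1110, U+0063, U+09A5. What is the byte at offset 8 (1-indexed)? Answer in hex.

1-indexed offset 8 is 0-indexed offset 7.
U+2635 → 3-byte form E2 98 B5 at offsets 0–2.
U+F3203 → 4-byte form F3 B3 88 83 at offsets 3–6.
U+D0E2 → 3-byte form ED 83 A2 at offsets 7–9.
Offset 7 falls in char 3's range; it's byte 1 of ED 83 A2 = 0xED.

0xED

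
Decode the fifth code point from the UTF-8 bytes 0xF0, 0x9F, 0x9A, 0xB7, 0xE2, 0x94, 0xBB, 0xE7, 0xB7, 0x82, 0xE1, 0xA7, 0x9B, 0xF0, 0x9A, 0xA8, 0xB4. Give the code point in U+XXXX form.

Offset 0: leading byte 0xF0 = 11110000 → 4-byte char #1 = F0 9F 9A B7.
Offset 4: leading byte 0xE2 = 11100010 → 3-byte char #2 = E2 94 BB.
Offset 7: leading byte 0xE7 = 11100111 → 3-byte char #3 = E7 B7 82.
Offset 10: leading byte 0xE1 = 11100001 → 3-byte char #4 = E1 A7 9B.
Offset 13: leading byte 0xF0 = 11110000 → 4-byte char #5 = F0 9A A8 B4.
Leading byte 0xF0 = 11110000 matches 11110xxx → 4-byte sequence.
Byte 1: 0xF0 = 11110000, payload 000 (3 bits).
Byte 2: 0x9A = 10011010 (10xxxxxx ✓), payload 011010.
Byte 3: 0xA8 = 10101000 (10xxxxxx ✓), payload 101000.
Byte 4: 0xB4 = 10110100 (10xxxxxx ✓), payload 110100.
Concatenate: 000011010101000110100 = 0x1AA34 (21 bits → U+1AA34).

U+1AA34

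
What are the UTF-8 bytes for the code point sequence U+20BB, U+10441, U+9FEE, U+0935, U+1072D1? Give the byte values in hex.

E2 82 BB F0 90 91 81 E9 BF AE E0 A4 B5 F4 87 8B 91

U+20BB: 3-byte form → E2 82 BB.
U+10441: 4-byte form → F0 90 91 81.
U+9FEE: 3-byte form → E9 BF AE.
U+0935: 3-byte form → E0 A4 B5.
U+1072D1: 4-byte form → F4 87 8B 91.
Concatenated (17 bytes): E2 82 BB F0 90 91 81 E9 BF AE E0 A4 B5 F4 87 8B 91.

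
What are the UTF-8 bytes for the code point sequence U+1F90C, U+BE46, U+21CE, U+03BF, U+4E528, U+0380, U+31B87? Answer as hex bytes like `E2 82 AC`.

U+1F90C: 4-byte form → F0 9F A4 8C.
U+BE46: 3-byte form → EB B9 86.
U+21CE: 3-byte form → E2 87 8E.
U+03BF: 2-byte form → CE BF.
U+4E528: 4-byte form → F1 8E 94 A8.
U+0380: 2-byte form → CE 80.
U+31B87: 4-byte form → F0 B1 AE 87.
Concatenated (22 bytes): F0 9F A4 8C EB B9 86 E2 87 8E CE BF F1 8E 94 A8 CE 80 F0 B1 AE 87.

F0 9F A4 8C EB B9 86 E2 87 8E CE BF F1 8E 94 A8 CE 80 F0 B1 AE 87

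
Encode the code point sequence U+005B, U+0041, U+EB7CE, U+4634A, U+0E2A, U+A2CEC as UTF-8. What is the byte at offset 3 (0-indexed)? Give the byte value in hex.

0xAB

U+005B → 1-byte form 5B at offsets 0–0.
U+0041 → 1-byte form 41 at offsets 1–1.
U+EB7CE → 4-byte form F3 AB 9F 8E at offsets 2–5.
Offset 3 falls in char 3's range; it's byte 2 of F3 AB 9F 8E = 0xAB.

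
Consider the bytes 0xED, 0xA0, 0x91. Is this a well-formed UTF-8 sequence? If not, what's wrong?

Structurally a 3-byte sequence; payload = 0xD811.
But 0xD811 is in U+D800–U+DFFF, the surrogate range. Surrogates are not Unicode scalar values and are forbidden in UTF-8.

invalid (encodes a surrogate (U+D800–U+DFFF))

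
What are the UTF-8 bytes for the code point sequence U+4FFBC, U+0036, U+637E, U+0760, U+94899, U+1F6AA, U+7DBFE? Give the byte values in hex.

F1 8F BE BC 36 E6 8D BE DD A0 F2 94 A2 99 F0 9F 9A AA F1 BD AF BE

U+4FFBC: 4-byte form → F1 8F BE BC.
U+0036: 1-byte form → 36.
U+637E: 3-byte form → E6 8D BE.
U+0760: 2-byte form → DD A0.
U+94899: 4-byte form → F2 94 A2 99.
U+1F6AA: 4-byte form → F0 9F 9A AA.
U+7DBFE: 4-byte form → F1 BD AF BE.
Concatenated (22 bytes): F1 8F BE BC 36 E6 8D BE DD A0 F2 94 A2 99 F0 9F 9A AA F1 BD AF BE.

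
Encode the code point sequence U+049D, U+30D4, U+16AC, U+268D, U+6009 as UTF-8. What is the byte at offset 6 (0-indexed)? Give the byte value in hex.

U+049D → 2-byte form D2 9D at offsets 0–1.
U+30D4 → 3-byte form E3 83 94 at offsets 2–4.
U+16AC → 3-byte form E1 9A AC at offsets 5–7.
Offset 6 falls in char 3's range; it's byte 2 of E1 9A AC = 0x9A.

0x9A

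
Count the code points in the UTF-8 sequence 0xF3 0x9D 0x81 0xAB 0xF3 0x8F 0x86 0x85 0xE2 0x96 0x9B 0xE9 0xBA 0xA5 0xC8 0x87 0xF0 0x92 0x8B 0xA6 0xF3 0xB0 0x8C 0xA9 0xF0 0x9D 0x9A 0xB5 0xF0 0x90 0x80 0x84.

Byte at offset 0: 0xF3 = 11110011 → 4-byte char (#1). Advance 4.
Byte at offset 4: 0xF3 = 11110011 → 4-byte char (#2). Advance 4.
Byte at offset 8: 0xE2 = 11100010 → 3-byte char (#3). Advance 3.
Byte at offset 11: 0xE9 = 11101001 → 3-byte char (#4). Advance 3.
Byte at offset 14: 0xC8 = 11001000 → 2-byte char (#5). Advance 2.
Byte at offset 16: 0xF0 = 11110000 → 4-byte char (#6). Advance 4.
Byte at offset 20: 0xF3 = 11110011 → 4-byte char (#7). Advance 4.
Byte at offset 24: 0xF0 = 11110000 → 4-byte char (#8). Advance 4.
Byte at offset 28: 0xF0 = 11110000 → 4-byte char (#9). Advance 4.
Reached end at offset 32 after 9 code points.

9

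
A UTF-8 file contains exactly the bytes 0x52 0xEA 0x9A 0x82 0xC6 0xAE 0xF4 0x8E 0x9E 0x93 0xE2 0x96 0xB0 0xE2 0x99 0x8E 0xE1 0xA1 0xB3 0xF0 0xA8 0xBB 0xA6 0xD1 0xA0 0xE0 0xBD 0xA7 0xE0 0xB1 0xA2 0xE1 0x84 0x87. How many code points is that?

Byte at offset 0: 0x52 = 01010010 → 1-byte char (#1). Advance 1.
Byte at offset 1: 0xEA = 11101010 → 3-byte char (#2). Advance 3.
Byte at offset 4: 0xC6 = 11000110 → 2-byte char (#3). Advance 2.
Byte at offset 6: 0xF4 = 11110100 → 4-byte char (#4). Advance 4.
Byte at offset 10: 0xE2 = 11100010 → 3-byte char (#5). Advance 3.
Byte at offset 13: 0xE2 = 11100010 → 3-byte char (#6). Advance 3.
Byte at offset 16: 0xE1 = 11100001 → 3-byte char (#7). Advance 3.
Byte at offset 19: 0xF0 = 11110000 → 4-byte char (#8). Advance 4.
Byte at offset 23: 0xD1 = 11010001 → 2-byte char (#9). Advance 2.
Byte at offset 25: 0xE0 = 11100000 → 3-byte char (#10). Advance 3.
Byte at offset 28: 0xE0 = 11100000 → 3-byte char (#11). Advance 3.
Byte at offset 31: 0xE1 = 11100001 → 3-byte char (#12). Advance 3.
Reached end at offset 34 after 12 code points.

12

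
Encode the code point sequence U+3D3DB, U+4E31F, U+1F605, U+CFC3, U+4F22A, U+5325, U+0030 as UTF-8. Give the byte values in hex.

U+3D3DB: 4-byte form → F0 BD 8F 9B.
U+4E31F: 4-byte form → F1 8E 8C 9F.
U+1F605: 4-byte form → F0 9F 98 85.
U+CFC3: 3-byte form → EC BF 83.
U+4F22A: 4-byte form → F1 8F 88 AA.
U+5325: 3-byte form → E5 8C A5.
U+0030: 1-byte form → 30.
Concatenated (23 bytes): F0 BD 8F 9B F1 8E 8C 9F F0 9F 98 85 EC BF 83 F1 8F 88 AA E5 8C A5 30.

F0 BD 8F 9B F1 8E 8C 9F F0 9F 98 85 EC BF 83 F1 8F 88 AA E5 8C A5 30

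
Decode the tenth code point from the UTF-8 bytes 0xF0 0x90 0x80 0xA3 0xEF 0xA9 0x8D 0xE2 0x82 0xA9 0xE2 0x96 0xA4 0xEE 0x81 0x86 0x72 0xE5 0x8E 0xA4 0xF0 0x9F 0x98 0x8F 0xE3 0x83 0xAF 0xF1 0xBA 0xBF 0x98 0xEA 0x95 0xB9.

Offset 0: leading byte 0xF0 = 11110000 → 4-byte char #1 = F0 90 80 A3.
Offset 4: leading byte 0xEF = 11101111 → 3-byte char #2 = EF A9 8D.
Offset 7: leading byte 0xE2 = 11100010 → 3-byte char #3 = E2 82 A9.
Offset 10: leading byte 0xE2 = 11100010 → 3-byte char #4 = E2 96 A4.
Offset 13: leading byte 0xEE = 11101110 → 3-byte char #5 = EE 81 86.
Offset 16: leading byte 0x72 = 01110010 → 1-byte char #6 = 72.
Offset 17: leading byte 0xE5 = 11100101 → 3-byte char #7 = E5 8E A4.
Offset 20: leading byte 0xF0 = 11110000 → 4-byte char #8 = F0 9F 98 8F.
Offset 24: leading byte 0xE3 = 11100011 → 3-byte char #9 = E3 83 AF.
Offset 27: leading byte 0xF1 = 11110001 → 4-byte char #10 = F1 BA BF 98.
Leading byte 0xF1 = 11110001 matches 11110xxx → 4-byte sequence.
Byte 1: 0xF1 = 11110001, payload 001 (3 bits).
Byte 2: 0xBA = 10111010 (10xxxxxx ✓), payload 111010.
Byte 3: 0xBF = 10111111 (10xxxxxx ✓), payload 111111.
Byte 4: 0x98 = 10011000 (10xxxxxx ✓), payload 011000.
Concatenate: 001111010111111011000 = 0x7AFD8 (21 bits → U+7AFD8).

U+7AFD8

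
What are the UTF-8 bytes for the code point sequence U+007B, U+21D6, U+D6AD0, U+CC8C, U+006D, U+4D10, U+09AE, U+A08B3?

7B E2 87 96 F3 96 AB 90 EC B2 8C 6D E4 B4 90 E0 A6 AE F2 A0 A2 B3

U+007B: 1-byte form → 7B.
U+21D6: 3-byte form → E2 87 96.
U+D6AD0: 4-byte form → F3 96 AB 90.
U+CC8C: 3-byte form → EC B2 8C.
U+006D: 1-byte form → 6D.
U+4D10: 3-byte form → E4 B4 90.
U+09AE: 3-byte form → E0 A6 AE.
U+A08B3: 4-byte form → F2 A0 A2 B3.
Concatenated (22 bytes): 7B E2 87 96 F3 96 AB 90 EC B2 8C 6D E4 B4 90 E0 A6 AE F2 A0 A2 B3.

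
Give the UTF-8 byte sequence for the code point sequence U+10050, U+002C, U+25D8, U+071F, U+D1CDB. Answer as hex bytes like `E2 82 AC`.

U+10050: 4-byte form → F0 90 81 90.
U+002C: 1-byte form → 2C.
U+25D8: 3-byte form → E2 97 98.
U+071F: 2-byte form → DC 9F.
U+D1CDB: 4-byte form → F3 91 B3 9B.
Concatenated (14 bytes): F0 90 81 90 2C E2 97 98 DC 9F F3 91 B3 9B.

F0 90 81 90 2C E2 97 98 DC 9F F3 91 B3 9B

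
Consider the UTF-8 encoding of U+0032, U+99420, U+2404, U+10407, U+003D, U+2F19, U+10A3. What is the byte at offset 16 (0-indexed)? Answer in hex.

U+0032 → 1-byte form 32 at offsets 0–0.
U+99420 → 4-byte form F2 99 90 A0 at offsets 1–4.
U+2404 → 3-byte form E2 90 84 at offsets 5–7.
U+10407 → 4-byte form F0 90 90 87 at offsets 8–11.
U+003D → 1-byte form 3D at offsets 12–12.
U+2F19 → 3-byte form E2 BC 99 at offsets 13–15.
U+10A3 → 3-byte form E1 82 A3 at offsets 16–18.
Offset 16 falls in char 7's range; it's byte 1 of E1 82 A3 = 0xE1.

0xE1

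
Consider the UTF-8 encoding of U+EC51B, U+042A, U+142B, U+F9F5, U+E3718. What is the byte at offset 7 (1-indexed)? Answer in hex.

1-indexed offset 7 is 0-indexed offset 6.
U+EC51B → 4-byte form F3 AC 94 9B at offsets 0–3.
U+042A → 2-byte form D0 AA at offsets 4–5.
U+142B → 3-byte form E1 90 AB at offsets 6–8.
Offset 6 falls in char 3's range; it's byte 1 of E1 90 AB = 0xE1.

0xE1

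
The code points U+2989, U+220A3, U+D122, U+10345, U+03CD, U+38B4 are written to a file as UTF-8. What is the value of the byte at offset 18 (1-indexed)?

1-indexed offset 18 is 0-indexed offset 17.
U+2989 → 3-byte form E2 A6 89 at offsets 0–2.
U+220A3 → 4-byte form F0 A2 82 A3 at offsets 3–6.
U+D122 → 3-byte form ED 84 A2 at offsets 7–9.
U+10345 → 4-byte form F0 90 8D 85 at offsets 10–13.
U+03CD → 2-byte form CF 8D at offsets 14–15.
U+38B4 → 3-byte form E3 A2 B4 at offsets 16–18.
Offset 17 falls in char 6's range; it's byte 2 of E3 A2 B4 = 0xA2.

0xA2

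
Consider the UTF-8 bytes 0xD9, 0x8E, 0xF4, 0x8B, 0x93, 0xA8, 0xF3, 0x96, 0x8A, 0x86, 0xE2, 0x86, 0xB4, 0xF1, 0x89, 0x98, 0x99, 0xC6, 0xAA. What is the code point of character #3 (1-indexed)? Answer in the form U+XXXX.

U+D6286

Offset 0: leading byte 0xD9 = 11011001 → 2-byte char #1 = D9 8E.
Offset 2: leading byte 0xF4 = 11110100 → 4-byte char #2 = F4 8B 93 A8.
Offset 6: leading byte 0xF3 = 11110011 → 4-byte char #3 = F3 96 8A 86.
Leading byte 0xF3 = 11110011 matches 11110xxx → 4-byte sequence.
Byte 1: 0xF3 = 11110011, payload 011 (3 bits).
Byte 2: 0x96 = 10010110 (10xxxxxx ✓), payload 010110.
Byte 3: 0x8A = 10001010 (10xxxxxx ✓), payload 001010.
Byte 4: 0x86 = 10000110 (10xxxxxx ✓), payload 000110.
Concatenate: 011010110001010000110 = 0xD6286 (21 bits → U+D6286).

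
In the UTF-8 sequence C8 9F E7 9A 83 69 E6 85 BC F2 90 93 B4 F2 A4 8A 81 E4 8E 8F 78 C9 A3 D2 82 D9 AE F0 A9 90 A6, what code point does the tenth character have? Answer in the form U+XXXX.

U+0482

Offset 0: leading byte 0xC8 = 11001000 → 2-byte char #1 = C8 9F.
Offset 2: leading byte 0xE7 = 11100111 → 3-byte char #2 = E7 9A 83.
Offset 5: leading byte 0x69 = 01101001 → 1-byte char #3 = 69.
Offset 6: leading byte 0xE6 = 11100110 → 3-byte char #4 = E6 85 BC.
Offset 9: leading byte 0xF2 = 11110010 → 4-byte char #5 = F2 90 93 B4.
Offset 13: leading byte 0xF2 = 11110010 → 4-byte char #6 = F2 A4 8A 81.
Offset 17: leading byte 0xE4 = 11100100 → 3-byte char #7 = E4 8E 8F.
Offset 20: leading byte 0x78 = 01111000 → 1-byte char #8 = 78.
Offset 21: leading byte 0xC9 = 11001001 → 2-byte char #9 = C9 A3.
Offset 23: leading byte 0xD2 = 11010010 → 2-byte char #10 = D2 82.
Leading byte 0xD2 = 11010010 matches 110xxxxx → 2-byte sequence.
Byte 1: 0xD2 = 11010010, payload 10010 (5 bits).
Byte 2: 0x82 = 10000010 (10xxxxxx ✓), payload 000010.
Concatenate: 10010000010 = 0x482 (11 bits → U+0482).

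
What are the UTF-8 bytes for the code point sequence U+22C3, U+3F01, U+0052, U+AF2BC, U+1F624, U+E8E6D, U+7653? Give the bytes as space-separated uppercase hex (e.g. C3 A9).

E2 8B 83 E3 BC 81 52 F2 AF 8A BC F0 9F 98 A4 F3 A8 B9 AD E7 99 93

U+22C3: 3-byte form → E2 8B 83.
U+3F01: 3-byte form → E3 BC 81.
U+0052: 1-byte form → 52.
U+AF2BC: 4-byte form → F2 AF 8A BC.
U+1F624: 4-byte form → F0 9F 98 A4.
U+E8E6D: 4-byte form → F3 A8 B9 AD.
U+7653: 3-byte form → E7 99 93.
Concatenated (22 bytes): E2 8B 83 E3 BC 81 52 F2 AF 8A BC F0 9F 98 A4 F3 A8 B9 AD E7 99 93.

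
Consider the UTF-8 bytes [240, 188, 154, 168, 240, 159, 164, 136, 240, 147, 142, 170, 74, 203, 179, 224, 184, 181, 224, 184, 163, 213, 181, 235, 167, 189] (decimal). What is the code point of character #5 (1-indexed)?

Offset 0: leading byte 0xF0 = 11110000 → 4-byte char #1 = F0 BC 9A A8.
Offset 4: leading byte 0xF0 = 11110000 → 4-byte char #2 = F0 9F A4 88.
Offset 8: leading byte 0xF0 = 11110000 → 4-byte char #3 = F0 93 8E AA.
Offset 12: leading byte 0x4A = 01001010 → 1-byte char #4 = 4A.
Offset 13: leading byte 0xCB = 11001011 → 2-byte char #5 = CB B3.
Leading byte 0xCB = 11001011 matches 110xxxxx → 2-byte sequence.
Byte 1: 0xCB = 11001011, payload 01011 (5 bits).
Byte 2: 0xB3 = 10110011 (10xxxxxx ✓), payload 110011.
Concatenate: 01011110011 = 0x2F3 (11 bits → U+02F3).

U+02F3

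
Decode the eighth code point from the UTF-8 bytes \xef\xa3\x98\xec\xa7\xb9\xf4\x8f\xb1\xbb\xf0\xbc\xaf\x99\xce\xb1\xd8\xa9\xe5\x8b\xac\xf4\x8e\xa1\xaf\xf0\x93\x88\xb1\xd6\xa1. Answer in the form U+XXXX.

Offset 0: leading byte 0xEF = 11101111 → 3-byte char #1 = EF A3 98.
Offset 3: leading byte 0xEC = 11101100 → 3-byte char #2 = EC A7 B9.
Offset 6: leading byte 0xF4 = 11110100 → 4-byte char #3 = F4 8F B1 BB.
Offset 10: leading byte 0xF0 = 11110000 → 4-byte char #4 = F0 BC AF 99.
Offset 14: leading byte 0xCE = 11001110 → 2-byte char #5 = CE B1.
Offset 16: leading byte 0xD8 = 11011000 → 2-byte char #6 = D8 A9.
Offset 18: leading byte 0xE5 = 11100101 → 3-byte char #7 = E5 8B AC.
Offset 21: leading byte 0xF4 = 11110100 → 4-byte char #8 = F4 8E A1 AF.
Leading byte 0xF4 = 11110100 matches 11110xxx → 4-byte sequence.
Byte 1: 0xF4 = 11110100, payload 100 (3 bits).
Byte 2: 0x8E = 10001110 (10xxxxxx ✓), payload 001110.
Byte 3: 0xA1 = 10100001 (10xxxxxx ✓), payload 100001.
Byte 4: 0xAF = 10101111 (10xxxxxx ✓), payload 101111.
Concatenate: 100001110100001101111 = 0x10E86F (21 bits → U+10E86F).

U+10E86F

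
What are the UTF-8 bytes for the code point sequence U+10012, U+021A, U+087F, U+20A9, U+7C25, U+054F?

F0 90 80 92 C8 9A E0 A1 BF E2 82 A9 E7 B0 A5 D5 8F

U+10012: 4-byte form → F0 90 80 92.
U+021A: 2-byte form → C8 9A.
U+087F: 3-byte form → E0 A1 BF.
U+20A9: 3-byte form → E2 82 A9.
U+7C25: 3-byte form → E7 B0 A5.
U+054F: 2-byte form → D5 8F.
Concatenated (17 bytes): F0 90 80 92 C8 9A E0 A1 BF E2 82 A9 E7 B0 A5 D5 8F.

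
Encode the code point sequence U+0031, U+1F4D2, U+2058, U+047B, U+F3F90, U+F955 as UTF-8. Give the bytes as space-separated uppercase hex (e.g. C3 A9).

U+0031: 1-byte form → 31.
U+1F4D2: 4-byte form → F0 9F 93 92.
U+2058: 3-byte form → E2 81 98.
U+047B: 2-byte form → D1 BB.
U+F3F90: 4-byte form → F3 B3 BE 90.
U+F955: 3-byte form → EF A5 95.
Concatenated (17 bytes): 31 F0 9F 93 92 E2 81 98 D1 BB F3 B3 BE 90 EF A5 95.

31 F0 9F 93 92 E2 81 98 D1 BB F3 B3 BE 90 EF A5 95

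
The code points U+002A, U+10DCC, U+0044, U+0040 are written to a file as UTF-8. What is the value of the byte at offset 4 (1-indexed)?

0xB7

1-indexed offset 4 is 0-indexed offset 3.
U+002A → 1-byte form 2A at offsets 0–0.
U+10DCC → 4-byte form F0 90 B7 8C at offsets 1–4.
Offset 3 falls in char 2's range; it's byte 3 of F0 90 B7 8C = 0xB7.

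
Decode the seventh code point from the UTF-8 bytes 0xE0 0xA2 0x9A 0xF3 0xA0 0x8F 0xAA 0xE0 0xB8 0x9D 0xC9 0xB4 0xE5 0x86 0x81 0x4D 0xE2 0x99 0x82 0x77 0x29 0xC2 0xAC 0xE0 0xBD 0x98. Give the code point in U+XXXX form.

U+2642

Offset 0: leading byte 0xE0 = 11100000 → 3-byte char #1 = E0 A2 9A.
Offset 3: leading byte 0xF3 = 11110011 → 4-byte char #2 = F3 A0 8F AA.
Offset 7: leading byte 0xE0 = 11100000 → 3-byte char #3 = E0 B8 9D.
Offset 10: leading byte 0xC9 = 11001001 → 2-byte char #4 = C9 B4.
Offset 12: leading byte 0xE5 = 11100101 → 3-byte char #5 = E5 86 81.
Offset 15: leading byte 0x4D = 01001101 → 1-byte char #6 = 4D.
Offset 16: leading byte 0xE2 = 11100010 → 3-byte char #7 = E2 99 82.
Leading byte 0xE2 = 11100010 matches 1110xxxx → 3-byte sequence.
Byte 1: 0xE2 = 11100010, payload 0010 (4 bits).
Byte 2: 0x99 = 10011001 (10xxxxxx ✓), payload 011001.
Byte 3: 0x82 = 10000010 (10xxxxxx ✓), payload 000010.
Concatenate: 0010011001000010 = 0x2642 (16 bits → U+2642).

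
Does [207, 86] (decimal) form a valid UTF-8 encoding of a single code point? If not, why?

Leading byte 0xCF = 11001111 → 2-byte form.
Byte 2 is 0x56 = 01010110, which is not 10xxxxxx — expected a continuation byte.

invalid (non-continuation byte where continuation expected)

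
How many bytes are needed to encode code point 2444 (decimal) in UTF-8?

U+098C = 0x98C. UTF-8 uses 1 byte below 0x80, 2 below 0x800, 3 below 0x10000, 4 up to 0x10FFFF. 0x98C is in U+0800–U+FFFF → 3 bytes.

3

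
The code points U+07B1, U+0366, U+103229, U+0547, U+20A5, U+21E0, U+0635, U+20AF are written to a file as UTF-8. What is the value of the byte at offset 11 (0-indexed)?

0x82

U+07B1 → 2-byte form DE B1 at offsets 0–1.
U+0366 → 2-byte form CD A6 at offsets 2–3.
U+103229 → 4-byte form F4 83 88 A9 at offsets 4–7.
U+0547 → 2-byte form D5 87 at offsets 8–9.
U+20A5 → 3-byte form E2 82 A5 at offsets 10–12.
Offset 11 falls in char 5's range; it's byte 2 of E2 82 A5 = 0x82.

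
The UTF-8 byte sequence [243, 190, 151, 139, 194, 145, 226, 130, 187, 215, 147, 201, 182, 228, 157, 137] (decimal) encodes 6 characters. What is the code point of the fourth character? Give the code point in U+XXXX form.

Offset 0: leading byte 0xF3 = 11110011 → 4-byte char #1 = F3 BE 97 8B.
Offset 4: leading byte 0xC2 = 11000010 → 2-byte char #2 = C2 91.
Offset 6: leading byte 0xE2 = 11100010 → 3-byte char #3 = E2 82 BB.
Offset 9: leading byte 0xD7 = 11010111 → 2-byte char #4 = D7 93.
Leading byte 0xD7 = 11010111 matches 110xxxxx → 2-byte sequence.
Byte 1: 0xD7 = 11010111, payload 10111 (5 bits).
Byte 2: 0x93 = 10010011 (10xxxxxx ✓), payload 010011.
Concatenate: 10111010011 = 0x5D3 (11 bits → U+05D3).

U+05D3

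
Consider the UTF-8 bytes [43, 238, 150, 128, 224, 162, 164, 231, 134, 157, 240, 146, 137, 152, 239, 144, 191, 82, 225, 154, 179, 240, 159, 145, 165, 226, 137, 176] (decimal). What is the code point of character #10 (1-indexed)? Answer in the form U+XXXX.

U+2270

Offset 0: leading byte 0x2B = 00101011 → 1-byte char #1 = 2B.
Offset 1: leading byte 0xEE = 11101110 → 3-byte char #2 = EE 96 80.
Offset 4: leading byte 0xE0 = 11100000 → 3-byte char #3 = E0 A2 A4.
Offset 7: leading byte 0xE7 = 11100111 → 3-byte char #4 = E7 86 9D.
Offset 10: leading byte 0xF0 = 11110000 → 4-byte char #5 = F0 92 89 98.
Offset 14: leading byte 0xEF = 11101111 → 3-byte char #6 = EF 90 BF.
Offset 17: leading byte 0x52 = 01010010 → 1-byte char #7 = 52.
Offset 18: leading byte 0xE1 = 11100001 → 3-byte char #8 = E1 9A B3.
Offset 21: leading byte 0xF0 = 11110000 → 4-byte char #9 = F0 9F 91 A5.
Offset 25: leading byte 0xE2 = 11100010 → 3-byte char #10 = E2 89 B0.
Leading byte 0xE2 = 11100010 matches 1110xxxx → 3-byte sequence.
Byte 1: 0xE2 = 11100010, payload 0010 (4 bits).
Byte 2: 0x89 = 10001001 (10xxxxxx ✓), payload 001001.
Byte 3: 0xB0 = 10110000 (10xxxxxx ✓), payload 110000.
Concatenate: 0010001001110000 = 0x2270 (16 bits → U+2270).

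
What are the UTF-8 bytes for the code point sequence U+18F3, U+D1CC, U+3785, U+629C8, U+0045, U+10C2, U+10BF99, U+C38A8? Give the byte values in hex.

E1 A3 B3 ED 87 8C E3 9E 85 F1 A2 A7 88 45 E1 83 82 F4 8B BE 99 F3 83 A2 A8

U+18F3: 3-byte form → E1 A3 B3.
U+D1CC: 3-byte form → ED 87 8C.
U+3785: 3-byte form → E3 9E 85.
U+629C8: 4-byte form → F1 A2 A7 88.
U+0045: 1-byte form → 45.
U+10C2: 3-byte form → E1 83 82.
U+10BF99: 4-byte form → F4 8B BE 99.
U+C38A8: 4-byte form → F3 83 A2 A8.
Concatenated (25 bytes): E1 A3 B3 ED 87 8C E3 9E 85 F1 A2 A7 88 45 E1 83 82 F4 8B BE 99 F3 83 A2 A8.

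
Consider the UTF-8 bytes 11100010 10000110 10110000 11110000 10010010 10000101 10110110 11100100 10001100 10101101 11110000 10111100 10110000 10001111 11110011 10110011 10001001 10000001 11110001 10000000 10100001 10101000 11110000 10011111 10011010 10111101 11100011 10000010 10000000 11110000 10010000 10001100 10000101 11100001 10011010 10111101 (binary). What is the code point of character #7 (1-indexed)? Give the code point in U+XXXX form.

Offset 0: leading byte 0xE2 = 11100010 → 3-byte char #1 = E2 86 B0.
Offset 3: leading byte 0xF0 = 11110000 → 4-byte char #2 = F0 92 85 B6.
Offset 7: leading byte 0xE4 = 11100100 → 3-byte char #3 = E4 8C AD.
Offset 10: leading byte 0xF0 = 11110000 → 4-byte char #4 = F0 BC B0 8F.
Offset 14: leading byte 0xF3 = 11110011 → 4-byte char #5 = F3 B3 89 81.
Offset 18: leading byte 0xF1 = 11110001 → 4-byte char #6 = F1 80 A1 A8.
Offset 22: leading byte 0xF0 = 11110000 → 4-byte char #7 = F0 9F 9A BD.
Leading byte 0xF0 = 11110000 matches 11110xxx → 4-byte sequence.
Byte 1: 0xF0 = 11110000, payload 000 (3 bits).
Byte 2: 0x9F = 10011111 (10xxxxxx ✓), payload 011111.
Byte 3: 0x9A = 10011010 (10xxxxxx ✓), payload 011010.
Byte 4: 0xBD = 10111101 (10xxxxxx ✓), payload 111101.
Concatenate: 000011111011010111101 = 0x1F6BD (21 bits → U+1F6BD).

U+1F6BD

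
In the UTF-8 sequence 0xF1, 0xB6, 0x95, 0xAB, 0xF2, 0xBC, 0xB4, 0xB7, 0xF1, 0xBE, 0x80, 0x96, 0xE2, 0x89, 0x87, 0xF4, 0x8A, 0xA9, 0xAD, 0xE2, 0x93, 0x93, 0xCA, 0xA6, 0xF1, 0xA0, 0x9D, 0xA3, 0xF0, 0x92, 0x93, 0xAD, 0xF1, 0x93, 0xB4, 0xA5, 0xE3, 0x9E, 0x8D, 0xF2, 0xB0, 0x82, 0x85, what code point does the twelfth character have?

Offset 0: leading byte 0xF1 = 11110001 → 4-byte char #1 = F1 B6 95 AB.
Offset 4: leading byte 0xF2 = 11110010 → 4-byte char #2 = F2 BC B4 B7.
Offset 8: leading byte 0xF1 = 11110001 → 4-byte char #3 = F1 BE 80 96.
Offset 12: leading byte 0xE2 = 11100010 → 3-byte char #4 = E2 89 87.
Offset 15: leading byte 0xF4 = 11110100 → 4-byte char #5 = F4 8A A9 AD.
Offset 19: leading byte 0xE2 = 11100010 → 3-byte char #6 = E2 93 93.
Offset 22: leading byte 0xCA = 11001010 → 2-byte char #7 = CA A6.
Offset 24: leading byte 0xF1 = 11110001 → 4-byte char #8 = F1 A0 9D A3.
Offset 28: leading byte 0xF0 = 11110000 → 4-byte char #9 = F0 92 93 AD.
Offset 32: leading byte 0xF1 = 11110001 → 4-byte char #10 = F1 93 B4 A5.
Offset 36: leading byte 0xE3 = 11100011 → 3-byte char #11 = E3 9E 8D.
Offset 39: leading byte 0xF2 = 11110010 → 4-byte char #12 = F2 B0 82 85.
Leading byte 0xF2 = 11110010 matches 11110xxx → 4-byte sequence.
Byte 1: 0xF2 = 11110010, payload 010 (3 bits).
Byte 2: 0xB0 = 10110000 (10xxxxxx ✓), payload 110000.
Byte 3: 0x82 = 10000010 (10xxxxxx ✓), payload 000010.
Byte 4: 0x85 = 10000101 (10xxxxxx ✓), payload 000101.
Concatenate: 010110000000010000101 = 0xB0085 (21 bits → U+B0085).

U+B0085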